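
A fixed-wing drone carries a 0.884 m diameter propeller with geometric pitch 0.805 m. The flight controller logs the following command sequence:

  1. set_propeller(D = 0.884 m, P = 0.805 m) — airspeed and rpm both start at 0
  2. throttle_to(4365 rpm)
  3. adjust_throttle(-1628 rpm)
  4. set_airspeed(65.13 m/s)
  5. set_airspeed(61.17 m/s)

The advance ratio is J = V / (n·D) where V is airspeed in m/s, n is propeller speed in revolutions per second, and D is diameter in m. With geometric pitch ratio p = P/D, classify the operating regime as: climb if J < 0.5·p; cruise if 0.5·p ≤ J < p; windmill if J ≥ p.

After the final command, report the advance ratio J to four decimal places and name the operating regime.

set_propeller: D = 0.884 m, P = 0.805 m (p = P/D = 0.910633); state ← (V=0, rpm=0)
throttle_to(4365): rpm ← 4365
adjust_throttle(-1628): rpm ← 4365 -1628 = 2737
set_airspeed(65.13): V ← 65.13 m/s
set_airspeed(61.17): V ← 61.17 m/s
final state: V = 61.17 m/s, rpm = 2737 → n = rpm/60 = 45.616667 rev/s
J = V / (n·D) = 61.17 / (45.616667 × 0.884) = 1.516920
regime bands: climb J<0.4553 | cruise [0.4553, 0.9106) | windmill J≥0.9106
J = 1.5169 → windmill

J = 1.5169, regime = windmill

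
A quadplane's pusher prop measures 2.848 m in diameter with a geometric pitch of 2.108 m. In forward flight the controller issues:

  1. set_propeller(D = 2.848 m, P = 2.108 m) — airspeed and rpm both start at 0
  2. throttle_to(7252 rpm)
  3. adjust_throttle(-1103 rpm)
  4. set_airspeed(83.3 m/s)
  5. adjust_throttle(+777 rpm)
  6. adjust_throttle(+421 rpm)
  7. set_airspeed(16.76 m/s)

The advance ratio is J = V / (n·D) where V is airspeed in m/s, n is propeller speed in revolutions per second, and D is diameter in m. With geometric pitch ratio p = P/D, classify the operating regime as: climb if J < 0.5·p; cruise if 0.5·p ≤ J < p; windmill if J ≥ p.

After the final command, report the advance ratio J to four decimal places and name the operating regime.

set_propeller: D = 2.848 m, P = 2.108 m (p = P/D = 0.740169); state ← (V=0, rpm=0)
throttle_to(7252): rpm ← 7252
adjust_throttle(-1103): rpm ← 7252 -1103 = 6149
set_airspeed(83.3): V ← 83.3 m/s
adjust_throttle(+777): rpm ← 6149 +777 = 6926
adjust_throttle(+421): rpm ← 6926 +421 = 7347
set_airspeed(16.76): V ← 16.76 m/s
final state: V = 16.76 m/s, rpm = 7347 → n = rpm/60 = 122.450000 rev/s
J = V / (n·D) = 16.76 / (122.450000 × 2.848) = 0.048059
regime bands: climb J<0.3701 | cruise [0.3701, 0.7402) | windmill J≥0.7402
J = 0.0481 → climb

J = 0.0481, regime = climb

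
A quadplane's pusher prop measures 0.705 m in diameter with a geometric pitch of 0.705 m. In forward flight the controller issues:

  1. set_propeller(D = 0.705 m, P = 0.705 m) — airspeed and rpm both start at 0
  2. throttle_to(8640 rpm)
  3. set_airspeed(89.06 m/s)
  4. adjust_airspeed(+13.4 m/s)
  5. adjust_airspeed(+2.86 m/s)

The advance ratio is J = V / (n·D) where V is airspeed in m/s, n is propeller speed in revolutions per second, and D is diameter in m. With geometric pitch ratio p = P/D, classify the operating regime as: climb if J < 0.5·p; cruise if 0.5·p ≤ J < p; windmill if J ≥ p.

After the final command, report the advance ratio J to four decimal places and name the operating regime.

set_propeller: D = 0.705 m, P = 0.705 m (p = P/D = 1.000000); state ← (V=0, rpm=0)
throttle_to(8640): rpm ← 8640
set_airspeed(89.06): V ← 89.06 m/s
adjust_airspeed(+13.4): V ← 89.06 +13.4 = 102.46 m/s
adjust_airspeed(+2.86): V ← 102.46 +2.86 = 105.32 m/s
final state: V = 105.32 m/s, rpm = 8640 → n = rpm/60 = 144.000000 rev/s
J = V / (n·D) = 105.32 / (144.000000 × 0.705) = 1.037431
regime bands: climb J<0.5000 | cruise [0.5000, 1.0000) | windmill J≥1.0000
J = 1.0374 → windmill

J = 1.0374, regime = windmill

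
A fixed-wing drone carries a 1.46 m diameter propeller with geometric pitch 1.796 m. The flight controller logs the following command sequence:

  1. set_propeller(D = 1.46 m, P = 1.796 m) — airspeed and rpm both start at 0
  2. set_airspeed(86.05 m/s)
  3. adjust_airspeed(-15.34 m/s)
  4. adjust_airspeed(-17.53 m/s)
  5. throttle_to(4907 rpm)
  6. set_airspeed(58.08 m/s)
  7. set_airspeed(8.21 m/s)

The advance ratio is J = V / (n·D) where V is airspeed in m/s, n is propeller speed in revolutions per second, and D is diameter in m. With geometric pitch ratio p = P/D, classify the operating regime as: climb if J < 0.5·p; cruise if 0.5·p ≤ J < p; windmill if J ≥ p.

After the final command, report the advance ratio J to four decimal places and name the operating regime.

set_propeller: D = 1.46 m, P = 1.796 m (p = P/D = 1.230137); state ← (V=0, rpm=0)
set_airspeed(86.05): V ← 86.05 m/s
adjust_airspeed(-15.34): V ← 86.05 -15.34 = 70.71 m/s
adjust_airspeed(-17.53): V ← 70.71 -17.53 = 53.18 m/s
throttle_to(4907): rpm ← 4907
set_airspeed(58.08): V ← 58.08 m/s
set_airspeed(8.21): V ← 8.21 m/s
final state: V = 8.21 m/s, rpm = 4907 → n = rpm/60 = 81.783333 rev/s
J = V / (n·D) = 8.21 / (81.783333 × 1.46) = 0.068758
regime bands: climb J<0.6151 | cruise [0.6151, 1.2301) | windmill J≥1.2301
J = 0.0688 → climb

J = 0.0688, regime = climb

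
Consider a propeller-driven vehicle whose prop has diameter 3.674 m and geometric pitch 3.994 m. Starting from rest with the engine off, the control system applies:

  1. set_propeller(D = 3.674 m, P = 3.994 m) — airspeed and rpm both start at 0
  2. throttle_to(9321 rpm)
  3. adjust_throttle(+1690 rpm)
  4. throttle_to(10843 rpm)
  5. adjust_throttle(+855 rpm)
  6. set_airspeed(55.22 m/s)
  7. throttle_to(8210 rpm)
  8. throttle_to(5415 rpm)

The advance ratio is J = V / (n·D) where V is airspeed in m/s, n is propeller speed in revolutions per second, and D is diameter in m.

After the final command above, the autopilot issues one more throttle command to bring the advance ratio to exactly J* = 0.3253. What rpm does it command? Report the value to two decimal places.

set_propeller: D = 3.674 m, P = 3.994 m (p = P/D = 1.087099); state ← (V=0, rpm=0)
throttle_to(9321): rpm ← 9321
adjust_throttle(+1690): rpm ← 9321 +1690 = 11011
throttle_to(10843): rpm ← 10843
adjust_throttle(+855): rpm ← 10843 +855 = 11698
set_airspeed(55.22): V ← 55.22 m/s
throttle_to(8210): rpm ← 8210
throttle_to(5415): rpm ← 5415
final state: V = 55.22 m/s, rpm = 5415 → n = rpm/60 = 90.250000 rev/s
target J* = 0.3253; solve J* = V/(n·D) for n: n = V/(J*·D) = 55.22/(0.3253 × 3.674) = 46.203320 rev/s
rpm = 60·n = 2772.199223

rpm = 2772.20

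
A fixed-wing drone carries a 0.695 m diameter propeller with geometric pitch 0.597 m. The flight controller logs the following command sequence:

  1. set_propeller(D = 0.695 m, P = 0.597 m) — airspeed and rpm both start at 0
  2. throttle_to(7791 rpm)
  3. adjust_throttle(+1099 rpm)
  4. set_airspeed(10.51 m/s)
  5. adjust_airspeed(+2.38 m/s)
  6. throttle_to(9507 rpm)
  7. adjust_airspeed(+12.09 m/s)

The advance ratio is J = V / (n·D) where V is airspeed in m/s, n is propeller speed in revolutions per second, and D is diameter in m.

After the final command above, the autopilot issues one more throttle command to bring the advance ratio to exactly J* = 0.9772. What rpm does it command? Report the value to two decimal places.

rpm = 2206.86

set_propeller: D = 0.695 m, P = 0.597 m (p = P/D = 0.858993); state ← (V=0, rpm=0)
throttle_to(7791): rpm ← 7791
adjust_throttle(+1099): rpm ← 7791 +1099 = 8890
set_airspeed(10.51): V ← 10.51 m/s
adjust_airspeed(+2.38): V ← 10.51 +2.38 = 12.89 m/s
throttle_to(9507): rpm ← 9507
adjust_airspeed(+12.09): V ← 12.89 +12.09 = 24.98 m/s
final state: V = 24.98 m/s, rpm = 9507 → n = rpm/60 = 158.450000 rev/s
target J* = 0.9772; solve J* = V/(n·D) for n: n = V/(J*·D) = 24.98/(0.9772 × 0.695) = 36.781054 rev/s
rpm = 60·n = 2206.863245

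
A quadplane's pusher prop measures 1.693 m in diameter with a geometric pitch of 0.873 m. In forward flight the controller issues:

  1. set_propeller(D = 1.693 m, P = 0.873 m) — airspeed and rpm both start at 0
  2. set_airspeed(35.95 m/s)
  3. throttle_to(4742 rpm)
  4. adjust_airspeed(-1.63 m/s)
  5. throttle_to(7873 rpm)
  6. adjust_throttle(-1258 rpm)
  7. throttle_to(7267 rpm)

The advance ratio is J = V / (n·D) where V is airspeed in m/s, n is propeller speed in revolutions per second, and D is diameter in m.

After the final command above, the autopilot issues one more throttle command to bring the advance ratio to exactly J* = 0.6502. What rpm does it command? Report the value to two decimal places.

rpm = 1870.66

set_propeller: D = 1.693 m, P = 0.873 m (p = P/D = 0.515653); state ← (V=0, rpm=0)
set_airspeed(35.95): V ← 35.95 m/s
throttle_to(4742): rpm ← 4742
adjust_airspeed(-1.63): V ← 35.95 -1.63 = 34.32 m/s
throttle_to(7873): rpm ← 7873
adjust_throttle(-1258): rpm ← 7873 -1258 = 6615
throttle_to(7267): rpm ← 7267
final state: V = 34.32 m/s, rpm = 7267 → n = rpm/60 = 121.116667 rev/s
target J* = 0.6502; solve J* = V/(n·D) for n: n = V/(J*·D) = 34.32/(0.6502 × 1.693) = 31.177648 rev/s
rpm = 60·n = 1870.658908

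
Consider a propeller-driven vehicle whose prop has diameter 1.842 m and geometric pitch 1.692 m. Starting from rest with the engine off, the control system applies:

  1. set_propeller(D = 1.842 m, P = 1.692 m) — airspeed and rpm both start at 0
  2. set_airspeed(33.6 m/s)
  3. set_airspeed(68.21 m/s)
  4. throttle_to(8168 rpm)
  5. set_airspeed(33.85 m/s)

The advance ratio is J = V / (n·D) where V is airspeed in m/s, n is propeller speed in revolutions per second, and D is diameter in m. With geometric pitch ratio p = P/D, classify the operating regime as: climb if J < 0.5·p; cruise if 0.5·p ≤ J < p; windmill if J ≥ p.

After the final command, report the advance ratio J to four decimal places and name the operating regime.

J = 0.1350, regime = climb

set_propeller: D = 1.842 m, P = 1.692 m (p = P/D = 0.918567); state ← (V=0, rpm=0)
set_airspeed(33.6): V ← 33.6 m/s
set_airspeed(68.21): V ← 68.21 m/s
throttle_to(8168): rpm ← 8168
set_airspeed(33.85): V ← 33.85 m/s
final state: V = 33.85 m/s, rpm = 8168 → n = rpm/60 = 136.133333 rev/s
J = V / (n·D) = 33.85 / (136.133333 × 1.842) = 0.134991
regime bands: climb J<0.4593 | cruise [0.4593, 0.9186) | windmill J≥0.9186
J = 0.1350 → climb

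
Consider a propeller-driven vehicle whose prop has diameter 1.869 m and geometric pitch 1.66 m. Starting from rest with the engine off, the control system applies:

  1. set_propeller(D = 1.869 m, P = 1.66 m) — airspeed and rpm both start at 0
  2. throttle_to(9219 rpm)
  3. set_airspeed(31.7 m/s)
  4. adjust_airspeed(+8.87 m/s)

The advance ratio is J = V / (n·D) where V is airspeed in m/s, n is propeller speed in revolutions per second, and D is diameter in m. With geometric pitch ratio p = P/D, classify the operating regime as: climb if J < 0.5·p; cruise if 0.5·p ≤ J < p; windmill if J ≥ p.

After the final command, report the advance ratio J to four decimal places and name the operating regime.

set_propeller: D = 1.869 m, P = 1.66 m (p = P/D = 0.888175); state ← (V=0, rpm=0)
throttle_to(9219): rpm ← 9219
set_airspeed(31.7): V ← 31.7 m/s
adjust_airspeed(+8.87): V ← 31.7 +8.87 = 40.57 m/s
final state: V = 40.57 m/s, rpm = 9219 → n = rpm/60 = 153.650000 rev/s
J = V / (n·D) = 40.57 / (153.650000 × 1.869) = 0.141274
regime bands: climb J<0.4441 | cruise [0.4441, 0.8882) | windmill J≥0.8882
J = 0.1413 → climb

J = 0.1413, regime = climb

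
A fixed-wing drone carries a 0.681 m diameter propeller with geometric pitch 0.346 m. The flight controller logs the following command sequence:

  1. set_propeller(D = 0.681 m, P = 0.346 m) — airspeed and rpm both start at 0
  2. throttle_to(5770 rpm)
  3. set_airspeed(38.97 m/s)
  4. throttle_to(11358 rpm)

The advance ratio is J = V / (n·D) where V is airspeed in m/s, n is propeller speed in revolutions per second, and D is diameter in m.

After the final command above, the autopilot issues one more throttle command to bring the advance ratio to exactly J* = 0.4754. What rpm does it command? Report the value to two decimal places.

set_propeller: D = 0.681 m, P = 0.346 m (p = P/D = 0.508076); state ← (V=0, rpm=0)
throttle_to(5770): rpm ← 5770
set_airspeed(38.97): V ← 38.97 m/s
throttle_to(11358): rpm ← 11358
final state: V = 38.97 m/s, rpm = 11358 → n = rpm/60 = 189.300000 rev/s
target J* = 0.4754; solve J* = V/(n·D) for n: n = V/(J*·D) = 38.97/(0.4754 × 0.681) = 120.371623 rev/s
rpm = 60·n = 7222.297384

rpm = 7222.30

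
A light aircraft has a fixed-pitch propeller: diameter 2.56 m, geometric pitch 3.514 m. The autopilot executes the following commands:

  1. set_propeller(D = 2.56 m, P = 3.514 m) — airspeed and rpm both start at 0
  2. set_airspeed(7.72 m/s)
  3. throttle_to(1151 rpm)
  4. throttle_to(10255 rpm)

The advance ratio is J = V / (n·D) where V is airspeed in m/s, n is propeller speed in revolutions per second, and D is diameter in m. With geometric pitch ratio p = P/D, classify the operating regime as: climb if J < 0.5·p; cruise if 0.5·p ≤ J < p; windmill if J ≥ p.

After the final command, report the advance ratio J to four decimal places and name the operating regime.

J = 0.0176, regime = climb

set_propeller: D = 2.56 m, P = 3.514 m (p = P/D = 1.372656); state ← (V=0, rpm=0)
set_airspeed(7.72): V ← 7.72 m/s
throttle_to(1151): rpm ← 1151
throttle_to(10255): rpm ← 10255
final state: V = 7.72 m/s, rpm = 10255 → n = rpm/60 = 170.916667 rev/s
J = V / (n·D) = 7.72 / (170.916667 × 2.56) = 0.017644
regime bands: climb J<0.6863 | cruise [0.6863, 1.3727) | windmill J≥1.3727
J = 0.0176 → climb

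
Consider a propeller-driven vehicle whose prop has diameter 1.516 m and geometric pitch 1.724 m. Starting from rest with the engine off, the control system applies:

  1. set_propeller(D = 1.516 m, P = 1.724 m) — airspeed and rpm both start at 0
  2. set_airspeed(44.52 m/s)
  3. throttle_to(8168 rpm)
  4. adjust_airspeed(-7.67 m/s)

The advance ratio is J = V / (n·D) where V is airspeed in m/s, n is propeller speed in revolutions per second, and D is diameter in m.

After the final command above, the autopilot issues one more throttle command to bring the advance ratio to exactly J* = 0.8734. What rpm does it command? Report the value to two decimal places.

rpm = 1669.85

set_propeller: D = 1.516 m, P = 1.724 m (p = P/D = 1.137203); state ← (V=0, rpm=0)
set_airspeed(44.52): V ← 44.52 m/s
throttle_to(8168): rpm ← 8168
adjust_airspeed(-7.67): V ← 44.52 -7.67 = 36.85 m/s
final state: V = 36.85 m/s, rpm = 8168 → n = rpm/60 = 136.133333 rev/s
target J* = 0.8734; solve J* = V/(n·D) for n: n = V/(J*·D) = 36.85/(0.8734 × 1.516) = 27.830762 rev/s
rpm = 60·n = 1669.845743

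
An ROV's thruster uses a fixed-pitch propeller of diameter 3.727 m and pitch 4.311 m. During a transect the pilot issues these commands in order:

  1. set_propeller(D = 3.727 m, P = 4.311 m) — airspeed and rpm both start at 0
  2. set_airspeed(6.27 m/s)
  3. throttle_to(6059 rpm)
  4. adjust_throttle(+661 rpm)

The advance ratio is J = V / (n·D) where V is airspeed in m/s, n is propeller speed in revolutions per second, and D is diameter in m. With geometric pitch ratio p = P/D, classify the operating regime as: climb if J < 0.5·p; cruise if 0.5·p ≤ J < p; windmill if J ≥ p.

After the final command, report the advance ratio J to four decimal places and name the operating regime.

set_propeller: D = 3.727 m, P = 4.311 m (p = P/D = 1.156694); state ← (V=0, rpm=0)
set_airspeed(6.27): V ← 6.27 m/s
throttle_to(6059): rpm ← 6059
adjust_throttle(+661): rpm ← 6059 +661 = 6720
final state: V = 6.27 m/s, rpm = 6720 → n = rpm/60 = 112.000000 rev/s
J = V / (n·D) = 6.27 / (112.000000 × 3.727) = 0.015021
regime bands: climb J<0.5783 | cruise [0.5783, 1.1567) | windmill J≥1.1567
J = 0.0150 → climb

J = 0.0150, regime = climb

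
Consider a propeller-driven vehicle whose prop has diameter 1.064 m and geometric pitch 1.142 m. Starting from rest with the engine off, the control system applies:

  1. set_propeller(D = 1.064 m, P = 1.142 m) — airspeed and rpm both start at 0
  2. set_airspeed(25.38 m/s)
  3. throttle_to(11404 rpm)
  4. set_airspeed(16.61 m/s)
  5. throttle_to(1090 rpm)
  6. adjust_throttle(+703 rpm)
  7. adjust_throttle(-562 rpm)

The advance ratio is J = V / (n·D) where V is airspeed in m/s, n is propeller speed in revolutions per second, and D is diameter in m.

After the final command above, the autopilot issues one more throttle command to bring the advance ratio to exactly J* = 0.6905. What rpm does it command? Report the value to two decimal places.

rpm = 1356.49

set_propeller: D = 1.064 m, P = 1.142 m (p = P/D = 1.073308); state ← (V=0, rpm=0)
set_airspeed(25.38): V ← 25.38 m/s
throttle_to(11404): rpm ← 11404
set_airspeed(16.61): V ← 16.61 m/s
throttle_to(1090): rpm ← 1090
adjust_throttle(+703): rpm ← 1090 +703 = 1793
adjust_throttle(-562): rpm ← 1793 -562 = 1231
final state: V = 16.61 m/s, rpm = 1231 → n = rpm/60 = 20.516667 rev/s
target J* = 0.6905; solve J* = V/(n·D) for n: n = V/(J*·D) = 16.61/(0.6905 × 1.064) = 22.608113 rev/s
rpm = 60·n = 1356.486800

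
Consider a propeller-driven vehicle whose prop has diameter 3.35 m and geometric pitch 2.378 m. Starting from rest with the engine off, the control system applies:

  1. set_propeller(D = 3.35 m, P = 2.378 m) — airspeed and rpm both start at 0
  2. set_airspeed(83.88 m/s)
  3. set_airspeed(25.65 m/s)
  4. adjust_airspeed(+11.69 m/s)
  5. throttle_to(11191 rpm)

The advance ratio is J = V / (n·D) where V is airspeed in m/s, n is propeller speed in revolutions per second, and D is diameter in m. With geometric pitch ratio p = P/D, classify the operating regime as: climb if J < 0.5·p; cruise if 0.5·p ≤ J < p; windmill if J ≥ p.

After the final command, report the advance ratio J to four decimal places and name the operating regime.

set_propeller: D = 3.35 m, P = 2.378 m (p = P/D = 0.709851); state ← (V=0, rpm=0)
set_airspeed(83.88): V ← 83.88 m/s
set_airspeed(25.65): V ← 25.65 m/s
adjust_airspeed(+11.69): V ← 25.65 +11.69 = 37.34 m/s
throttle_to(11191): rpm ← 11191
final state: V = 37.34 m/s, rpm = 11191 → n = rpm/60 = 186.516667 rev/s
J = V / (n·D) = 37.34 / (186.516667 × 3.35) = 0.059760
regime bands: climb J<0.3549 | cruise [0.3549, 0.7099) | windmill J≥0.7099
J = 0.0598 → climb

J = 0.0598, regime = climb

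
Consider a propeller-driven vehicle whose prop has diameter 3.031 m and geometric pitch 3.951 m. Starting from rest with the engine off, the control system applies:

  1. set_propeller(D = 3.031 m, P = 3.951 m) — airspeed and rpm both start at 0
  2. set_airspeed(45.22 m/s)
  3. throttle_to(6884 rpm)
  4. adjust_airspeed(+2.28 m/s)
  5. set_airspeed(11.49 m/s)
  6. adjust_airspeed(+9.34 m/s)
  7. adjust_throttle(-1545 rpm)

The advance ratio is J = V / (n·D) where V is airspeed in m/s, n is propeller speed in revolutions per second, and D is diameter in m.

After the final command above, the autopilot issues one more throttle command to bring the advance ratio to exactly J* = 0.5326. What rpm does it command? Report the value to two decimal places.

set_propeller: D = 3.031 m, P = 3.951 m (p = P/D = 1.303530); state ← (V=0, rpm=0)
set_airspeed(45.22): V ← 45.22 m/s
throttle_to(6884): rpm ← 6884
adjust_airspeed(+2.28): V ← 45.22 +2.28 = 47.5 m/s
set_airspeed(11.49): V ← 11.49 m/s
adjust_airspeed(+9.34): V ← 11.49 +9.34 = 20.83 m/s
adjust_throttle(-1545): rpm ← 6884 -1545 = 5339
final state: V = 20.83 m/s, rpm = 5339 → n = rpm/60 = 88.983333 rev/s
target J* = 0.5326; solve J* = V/(n·D) for n: n = V/(J*·D) = 20.83/(0.5326 × 3.031) = 12.903341 rev/s
rpm = 60·n = 774.200454

rpm = 774.20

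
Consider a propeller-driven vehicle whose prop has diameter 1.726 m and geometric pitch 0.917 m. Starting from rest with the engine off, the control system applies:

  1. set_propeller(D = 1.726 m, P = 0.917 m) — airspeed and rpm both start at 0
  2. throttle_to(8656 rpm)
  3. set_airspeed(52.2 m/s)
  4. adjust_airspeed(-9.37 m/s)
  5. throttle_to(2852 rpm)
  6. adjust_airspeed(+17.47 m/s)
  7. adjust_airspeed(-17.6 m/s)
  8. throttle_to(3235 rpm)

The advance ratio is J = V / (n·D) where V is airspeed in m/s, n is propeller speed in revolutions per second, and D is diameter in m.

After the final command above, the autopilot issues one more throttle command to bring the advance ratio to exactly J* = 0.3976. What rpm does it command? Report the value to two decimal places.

set_propeller: D = 1.726 m, P = 0.917 m (p = P/D = 0.531286); state ← (V=0, rpm=0)
throttle_to(8656): rpm ← 8656
set_airspeed(52.2): V ← 52.2 m/s
adjust_airspeed(-9.37): V ← 52.2 -9.37 = 42.83 m/s
throttle_to(2852): rpm ← 2852
adjust_airspeed(+17.47): V ← 42.83 +17.47 = 60.3 m/s
adjust_airspeed(-17.6): V ← 60.3 -17.6 = 42.7 m/s
throttle_to(3235): rpm ← 3235
final state: V = 42.7 m/s, rpm = 3235 → n = rpm/60 = 53.916667 rev/s
target J* = 0.3976; solve J* = V/(n·D) for n: n = V/(J*·D) = 42.7/(0.3976 × 1.726) = 62.221533 rev/s
rpm = 60·n = 3733.291988

rpm = 3733.29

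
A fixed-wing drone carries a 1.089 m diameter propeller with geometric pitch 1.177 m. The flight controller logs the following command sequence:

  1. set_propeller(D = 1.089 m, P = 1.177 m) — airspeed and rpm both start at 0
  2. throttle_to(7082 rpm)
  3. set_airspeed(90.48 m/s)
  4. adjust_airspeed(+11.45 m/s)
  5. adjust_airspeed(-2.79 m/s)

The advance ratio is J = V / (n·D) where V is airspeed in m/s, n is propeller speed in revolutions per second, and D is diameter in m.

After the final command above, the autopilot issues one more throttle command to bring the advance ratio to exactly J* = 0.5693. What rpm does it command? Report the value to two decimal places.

set_propeller: D = 1.089 m, P = 1.177 m (p = P/D = 1.080808); state ← (V=0, rpm=0)
throttle_to(7082): rpm ← 7082
set_airspeed(90.48): V ← 90.48 m/s
adjust_airspeed(+11.45): V ← 90.48 +11.45 = 101.93 m/s
adjust_airspeed(-2.79): V ← 101.93 -2.79 = 99.14 m/s
final state: V = 99.14 m/s, rpm = 7082 → n = rpm/60 = 118.033333 rev/s
target J* = 0.5693; solve J* = V/(n·D) for n: n = V/(J*·D) = 99.14/(0.5693 × 1.089) = 159.911557 rev/s
rpm = 60·n = 9594.693401

rpm = 9594.69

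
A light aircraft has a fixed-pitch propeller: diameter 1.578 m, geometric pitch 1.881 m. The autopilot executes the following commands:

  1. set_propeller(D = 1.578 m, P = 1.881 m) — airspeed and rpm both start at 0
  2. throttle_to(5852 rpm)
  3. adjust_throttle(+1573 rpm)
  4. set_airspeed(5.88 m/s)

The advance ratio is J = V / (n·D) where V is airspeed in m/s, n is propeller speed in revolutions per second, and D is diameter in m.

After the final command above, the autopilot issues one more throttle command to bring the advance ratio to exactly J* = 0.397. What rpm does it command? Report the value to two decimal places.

set_propeller: D = 1.578 m, P = 1.881 m (p = P/D = 1.192015); state ← (V=0, rpm=0)
throttle_to(5852): rpm ← 5852
adjust_throttle(+1573): rpm ← 5852 +1573 = 7425
set_airspeed(5.88): V ← 5.88 m/s
final state: V = 5.88 m/s, rpm = 7425 → n = rpm/60 = 123.750000 rev/s
target J* = 0.397; solve J* = V/(n·D) for n: n = V/(J*·D) = 5.88/(0.397 × 1.578) = 9.385984 rev/s
rpm = 60·n = 563.159054

rpm = 563.16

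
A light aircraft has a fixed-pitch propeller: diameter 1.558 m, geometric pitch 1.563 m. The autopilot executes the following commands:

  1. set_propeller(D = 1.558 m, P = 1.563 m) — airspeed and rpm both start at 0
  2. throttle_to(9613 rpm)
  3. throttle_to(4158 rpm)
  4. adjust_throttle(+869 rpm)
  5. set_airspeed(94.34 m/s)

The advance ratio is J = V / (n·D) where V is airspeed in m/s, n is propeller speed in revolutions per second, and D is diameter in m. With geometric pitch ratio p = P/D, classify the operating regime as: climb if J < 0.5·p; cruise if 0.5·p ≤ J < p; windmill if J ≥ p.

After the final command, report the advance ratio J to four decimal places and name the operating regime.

J = 0.7227, regime = cruise

set_propeller: D = 1.558 m, P = 1.563 m (p = P/D = 1.003209); state ← (V=0, rpm=0)
throttle_to(9613): rpm ← 9613
throttle_to(4158): rpm ← 4158
adjust_throttle(+869): rpm ← 4158 +869 = 5027
set_airspeed(94.34): V ← 94.34 m/s
final state: V = 94.34 m/s, rpm = 5027 → n = rpm/60 = 83.783333 rev/s
J = V / (n·D) = 94.34 / (83.783333 × 1.558) = 0.722721
regime bands: climb J<0.5016 | cruise [0.5016, 1.0032) | windmill J≥1.0032
J = 0.7227 → cruise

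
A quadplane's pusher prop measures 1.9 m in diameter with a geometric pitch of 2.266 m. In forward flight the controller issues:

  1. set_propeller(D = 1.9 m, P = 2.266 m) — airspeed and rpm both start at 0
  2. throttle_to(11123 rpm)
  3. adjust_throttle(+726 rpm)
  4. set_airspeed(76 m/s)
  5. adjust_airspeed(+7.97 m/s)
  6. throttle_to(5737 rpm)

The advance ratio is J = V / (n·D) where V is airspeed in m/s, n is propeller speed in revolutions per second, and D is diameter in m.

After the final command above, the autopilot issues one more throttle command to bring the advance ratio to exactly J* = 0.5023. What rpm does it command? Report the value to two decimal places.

set_propeller: D = 1.9 m, P = 2.266 m (p = P/D = 1.192632); state ← (V=0, rpm=0)
throttle_to(11123): rpm ← 11123
adjust_throttle(+726): rpm ← 11123 +726 = 11849
set_airspeed(76): V ← 76 m/s
adjust_airspeed(+7.97): V ← 76 +7.97 = 83.97 m/s
throttle_to(5737): rpm ← 5737
final state: V = 83.97 m/s, rpm = 5737 → n = rpm/60 = 95.616667 rev/s
target J* = 0.5023; solve J* = V/(n·D) for n: n = V/(J*·D) = 83.97/(0.5023 × 1.9) = 87.984744 rev/s
rpm = 60·n = 5279.084632

rpm = 5279.08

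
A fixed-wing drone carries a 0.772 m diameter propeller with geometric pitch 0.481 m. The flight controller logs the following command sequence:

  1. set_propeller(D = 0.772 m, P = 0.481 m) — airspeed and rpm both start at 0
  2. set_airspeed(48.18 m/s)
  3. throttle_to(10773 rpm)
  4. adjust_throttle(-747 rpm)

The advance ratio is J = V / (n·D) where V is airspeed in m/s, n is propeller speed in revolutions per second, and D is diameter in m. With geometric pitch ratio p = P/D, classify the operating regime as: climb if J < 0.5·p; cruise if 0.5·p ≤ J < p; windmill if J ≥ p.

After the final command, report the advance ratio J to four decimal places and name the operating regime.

set_propeller: D = 0.772 m, P = 0.481 m (p = P/D = 0.623057); state ← (V=0, rpm=0)
set_airspeed(48.18): V ← 48.18 m/s
throttle_to(10773): rpm ← 10773
adjust_throttle(-747): rpm ← 10773 -747 = 10026
final state: V = 48.18 m/s, rpm = 10026 → n = rpm/60 = 167.100000 rev/s
J = V / (n·D) = 48.18 / (167.100000 × 0.772) = 0.373485
regime bands: climb J<0.3115 | cruise [0.3115, 0.6231) | windmill J≥0.6231
J = 0.3735 → cruise

J = 0.3735, regime = cruise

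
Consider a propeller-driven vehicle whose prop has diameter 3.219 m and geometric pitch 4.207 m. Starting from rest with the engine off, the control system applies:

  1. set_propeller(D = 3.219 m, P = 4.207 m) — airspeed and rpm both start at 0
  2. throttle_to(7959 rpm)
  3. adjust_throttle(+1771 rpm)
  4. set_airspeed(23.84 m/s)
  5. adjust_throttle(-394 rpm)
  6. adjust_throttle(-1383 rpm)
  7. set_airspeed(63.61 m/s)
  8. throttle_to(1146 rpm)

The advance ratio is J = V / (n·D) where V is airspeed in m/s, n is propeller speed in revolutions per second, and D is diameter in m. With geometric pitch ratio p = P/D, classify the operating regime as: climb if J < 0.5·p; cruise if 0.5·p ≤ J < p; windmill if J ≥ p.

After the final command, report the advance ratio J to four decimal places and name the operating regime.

J = 1.0346, regime = cruise

set_propeller: D = 3.219 m, P = 4.207 m (p = P/D = 1.306928); state ← (V=0, rpm=0)
throttle_to(7959): rpm ← 7959
adjust_throttle(+1771): rpm ← 7959 +1771 = 9730
set_airspeed(23.84): V ← 23.84 m/s
adjust_throttle(-394): rpm ← 9730 -394 = 9336
adjust_throttle(-1383): rpm ← 9336 -1383 = 7953
set_airspeed(63.61): V ← 63.61 m/s
throttle_to(1146): rpm ← 1146
final state: V = 63.61 m/s, rpm = 1146 → n = rpm/60 = 19.100000 rev/s
J = V / (n·D) = 63.61 / (19.100000 × 3.219) = 1.034597
regime bands: climb J<0.6535 | cruise [0.6535, 1.3069) | windmill J≥1.3069
J = 1.0346 → cruise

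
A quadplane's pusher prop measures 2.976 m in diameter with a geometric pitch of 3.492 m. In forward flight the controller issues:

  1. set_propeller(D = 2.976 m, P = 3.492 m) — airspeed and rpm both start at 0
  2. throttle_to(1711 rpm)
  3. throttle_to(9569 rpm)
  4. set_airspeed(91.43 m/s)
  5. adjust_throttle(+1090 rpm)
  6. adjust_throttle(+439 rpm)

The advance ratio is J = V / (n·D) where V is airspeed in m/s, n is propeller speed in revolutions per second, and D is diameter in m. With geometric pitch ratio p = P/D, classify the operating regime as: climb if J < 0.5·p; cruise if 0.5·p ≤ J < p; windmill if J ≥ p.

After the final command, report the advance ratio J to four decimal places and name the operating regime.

J = 0.1661, regime = climb

set_propeller: D = 2.976 m, P = 3.492 m (p = P/D = 1.173387); state ← (V=0, rpm=0)
throttle_to(1711): rpm ← 1711
throttle_to(9569): rpm ← 9569
set_airspeed(91.43): V ← 91.43 m/s
adjust_throttle(+1090): rpm ← 9569 +1090 = 10659
adjust_throttle(+439): rpm ← 10659 +439 = 11098
final state: V = 91.43 m/s, rpm = 11098 → n = rpm/60 = 184.966667 rev/s
J = V / (n·D) = 91.43 / (184.966667 × 2.976) = 0.166097
regime bands: climb J<0.5867 | cruise [0.5867, 1.1734) | windmill J≥1.1734
J = 0.1661 → climb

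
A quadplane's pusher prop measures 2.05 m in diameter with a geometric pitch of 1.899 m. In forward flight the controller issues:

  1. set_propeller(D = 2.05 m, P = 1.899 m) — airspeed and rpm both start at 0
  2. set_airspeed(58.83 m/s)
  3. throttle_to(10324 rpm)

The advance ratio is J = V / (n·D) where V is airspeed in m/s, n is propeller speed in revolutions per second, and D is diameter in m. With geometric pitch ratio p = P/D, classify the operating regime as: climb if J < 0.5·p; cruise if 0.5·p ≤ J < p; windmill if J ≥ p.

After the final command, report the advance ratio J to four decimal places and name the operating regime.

set_propeller: D = 2.05 m, P = 1.899 m (p = P/D = 0.926341); state ← (V=0, rpm=0)
set_airspeed(58.83): V ← 58.83 m/s
throttle_to(10324): rpm ← 10324
final state: V = 58.83 m/s, rpm = 10324 → n = rpm/60 = 172.066667 rev/s
J = V / (n·D) = 58.83 / (172.066667 × 2.05) = 0.166782
regime bands: climb J<0.4632 | cruise [0.4632, 0.9263) | windmill J≥0.9263
J = 0.1668 → climb

J = 0.1668, regime = climb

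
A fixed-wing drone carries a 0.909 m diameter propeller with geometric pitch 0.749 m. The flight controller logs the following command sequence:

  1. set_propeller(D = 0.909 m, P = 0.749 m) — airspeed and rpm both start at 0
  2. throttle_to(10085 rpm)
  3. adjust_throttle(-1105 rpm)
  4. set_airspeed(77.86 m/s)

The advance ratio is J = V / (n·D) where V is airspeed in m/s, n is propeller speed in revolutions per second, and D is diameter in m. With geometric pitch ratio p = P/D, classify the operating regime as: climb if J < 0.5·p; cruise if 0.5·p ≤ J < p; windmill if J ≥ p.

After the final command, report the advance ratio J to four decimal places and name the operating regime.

set_propeller: D = 0.909 m, P = 0.749 m (p = P/D = 0.823982); state ← (V=0, rpm=0)
throttle_to(10085): rpm ← 10085
adjust_throttle(-1105): rpm ← 10085 -1105 = 8980
set_airspeed(77.86): V ← 77.86 m/s
final state: V = 77.86 m/s, rpm = 8980 → n = rpm/60 = 149.666667 rev/s
J = V / (n·D) = 77.86 / (149.666667 × 0.909) = 0.572302
regime bands: climb J<0.4120 | cruise [0.4120, 0.8240) | windmill J≥0.8240
J = 0.5723 → cruise

J = 0.5723, regime = cruise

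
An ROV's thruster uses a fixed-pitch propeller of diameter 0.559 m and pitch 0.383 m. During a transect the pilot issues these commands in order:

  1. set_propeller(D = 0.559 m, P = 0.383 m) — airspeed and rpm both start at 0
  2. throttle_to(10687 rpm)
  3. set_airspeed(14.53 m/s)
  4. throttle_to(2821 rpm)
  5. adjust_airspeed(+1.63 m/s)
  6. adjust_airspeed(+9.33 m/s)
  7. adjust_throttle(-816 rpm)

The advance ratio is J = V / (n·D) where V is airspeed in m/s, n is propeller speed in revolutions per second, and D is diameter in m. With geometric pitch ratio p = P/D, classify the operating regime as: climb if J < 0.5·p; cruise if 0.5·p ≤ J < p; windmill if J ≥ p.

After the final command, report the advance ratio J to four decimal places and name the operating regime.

set_propeller: D = 0.559 m, P = 0.383 m (p = P/D = 0.685152); state ← (V=0, rpm=0)
throttle_to(10687): rpm ← 10687
set_airspeed(14.53): V ← 14.53 m/s
throttle_to(2821): rpm ← 2821
adjust_airspeed(+1.63): V ← 14.53 +1.63 = 16.16 m/s
adjust_airspeed(+9.33): V ← 16.16 +9.33 = 25.49 m/s
adjust_throttle(-816): rpm ← 2821 -816 = 2005
final state: V = 25.49 m/s, rpm = 2005 → n = rpm/60 = 33.416667 rev/s
J = V / (n·D) = 25.49 / (33.416667 × 0.559) = 1.364567
regime bands: climb J<0.3426 | cruise [0.3426, 0.6852) | windmill J≥0.6852
J = 1.3646 → windmill

J = 1.3646, regime = windmill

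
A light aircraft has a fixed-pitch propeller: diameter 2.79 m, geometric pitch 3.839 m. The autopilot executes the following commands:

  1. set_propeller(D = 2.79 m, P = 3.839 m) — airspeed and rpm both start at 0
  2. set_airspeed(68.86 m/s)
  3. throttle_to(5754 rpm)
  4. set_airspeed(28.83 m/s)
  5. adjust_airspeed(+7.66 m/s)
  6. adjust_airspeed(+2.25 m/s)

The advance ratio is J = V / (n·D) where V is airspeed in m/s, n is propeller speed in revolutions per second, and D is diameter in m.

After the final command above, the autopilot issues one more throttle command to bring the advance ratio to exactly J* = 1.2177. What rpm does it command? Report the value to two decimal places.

rpm = 684.17

set_propeller: D = 2.79 m, P = 3.839 m (p = P/D = 1.375986); state ← (V=0, rpm=0)
set_airspeed(68.86): V ← 68.86 m/s
throttle_to(5754): rpm ← 5754
set_airspeed(28.83): V ← 28.83 m/s
adjust_airspeed(+7.66): V ← 28.83 +7.66 = 36.49 m/s
adjust_airspeed(+2.25): V ← 36.49 +2.25 = 38.74 m/s
final state: V = 38.74 m/s, rpm = 5754 → n = rpm/60 = 95.900000 rev/s
target J* = 1.2177; solve J* = V/(n·D) for n: n = V/(J*·D) = 38.74/(1.2177 × 2.79) = 11.402895 rev/s
rpm = 60·n = 684.173671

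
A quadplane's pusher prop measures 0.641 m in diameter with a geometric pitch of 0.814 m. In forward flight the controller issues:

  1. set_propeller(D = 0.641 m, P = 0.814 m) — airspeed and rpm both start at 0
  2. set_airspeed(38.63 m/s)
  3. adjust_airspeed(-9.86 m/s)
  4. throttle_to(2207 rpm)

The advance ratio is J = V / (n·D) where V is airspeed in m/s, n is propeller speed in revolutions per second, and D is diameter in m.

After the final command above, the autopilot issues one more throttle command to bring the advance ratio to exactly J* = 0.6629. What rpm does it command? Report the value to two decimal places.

rpm = 4062.42

set_propeller: D = 0.641 m, P = 0.814 m (p = P/D = 1.269891); state ← (V=0, rpm=0)
set_airspeed(38.63): V ← 38.63 m/s
adjust_airspeed(-9.86): V ← 38.63 -9.86 = 28.77 m/s
throttle_to(2207): rpm ← 2207
final state: V = 28.77 m/s, rpm = 2207 → n = rpm/60 = 36.783333 rev/s
target J* = 0.6629; solve J* = V/(n·D) for n: n = V/(J*·D) = 28.77/(0.6629 × 0.641) = 67.707038 rev/s
rpm = 60·n = 4062.422265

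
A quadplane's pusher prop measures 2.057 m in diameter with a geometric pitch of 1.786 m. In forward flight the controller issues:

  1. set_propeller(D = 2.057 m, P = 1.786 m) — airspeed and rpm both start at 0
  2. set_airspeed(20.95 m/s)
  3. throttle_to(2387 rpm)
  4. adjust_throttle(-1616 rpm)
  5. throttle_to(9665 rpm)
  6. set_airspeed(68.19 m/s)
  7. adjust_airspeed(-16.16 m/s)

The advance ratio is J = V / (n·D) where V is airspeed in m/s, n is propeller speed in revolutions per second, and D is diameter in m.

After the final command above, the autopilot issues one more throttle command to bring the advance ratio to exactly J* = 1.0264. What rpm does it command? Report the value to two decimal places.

set_propeller: D = 2.057 m, P = 1.786 m (p = P/D = 0.868255); state ← (V=0, rpm=0)
set_airspeed(20.95): V ← 20.95 m/s
throttle_to(2387): rpm ← 2387
adjust_throttle(-1616): rpm ← 2387 -1616 = 771
throttle_to(9665): rpm ← 9665
set_airspeed(68.19): V ← 68.19 m/s
adjust_airspeed(-16.16): V ← 68.19 -16.16 = 52.03 m/s
final state: V = 52.03 m/s, rpm = 9665 → n = rpm/60 = 161.083333 rev/s
target J* = 1.0264; solve J* = V/(n·D) for n: n = V/(J*·D) = 52.03/(1.0264 × 2.057) = 24.643528 rev/s
rpm = 60·n = 1478.611710

rpm = 1478.61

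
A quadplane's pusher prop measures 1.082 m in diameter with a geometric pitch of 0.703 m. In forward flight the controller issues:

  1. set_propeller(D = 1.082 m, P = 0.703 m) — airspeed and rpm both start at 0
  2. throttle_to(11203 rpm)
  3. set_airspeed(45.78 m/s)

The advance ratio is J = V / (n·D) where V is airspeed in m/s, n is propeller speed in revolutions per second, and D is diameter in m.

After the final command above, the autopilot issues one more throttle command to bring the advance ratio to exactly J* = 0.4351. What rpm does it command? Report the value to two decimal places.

rpm = 5834.59

set_propeller: D = 1.082 m, P = 0.703 m (p = P/D = 0.649723); state ← (V=0, rpm=0)
throttle_to(11203): rpm ← 11203
set_airspeed(45.78): V ← 45.78 m/s
final state: V = 45.78 m/s, rpm = 11203 → n = rpm/60 = 186.716667 rev/s
target J* = 0.4351; solve J* = V/(n·D) for n: n = V/(J*·D) = 45.78/(0.4351 × 1.082) = 97.243245 rev/s
rpm = 60·n = 5834.594720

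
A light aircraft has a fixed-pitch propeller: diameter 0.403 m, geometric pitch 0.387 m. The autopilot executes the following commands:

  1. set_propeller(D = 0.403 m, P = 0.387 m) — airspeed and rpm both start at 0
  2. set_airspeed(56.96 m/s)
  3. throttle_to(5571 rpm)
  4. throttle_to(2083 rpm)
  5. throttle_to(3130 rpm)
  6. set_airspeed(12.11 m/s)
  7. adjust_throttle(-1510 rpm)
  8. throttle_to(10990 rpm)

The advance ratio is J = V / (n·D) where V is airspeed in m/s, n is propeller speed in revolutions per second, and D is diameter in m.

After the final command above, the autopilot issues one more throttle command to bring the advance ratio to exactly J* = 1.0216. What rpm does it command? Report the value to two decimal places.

rpm = 1764.86

set_propeller: D = 0.403 m, P = 0.387 m (p = P/D = 0.960298); state ← (V=0, rpm=0)
set_airspeed(56.96): V ← 56.96 m/s
throttle_to(5571): rpm ← 5571
throttle_to(2083): rpm ← 2083
throttle_to(3130): rpm ← 3130
set_airspeed(12.11): V ← 12.11 m/s
adjust_throttle(-1510): rpm ← 3130 -1510 = 1620
throttle_to(10990): rpm ← 10990
final state: V = 12.11 m/s, rpm = 10990 → n = rpm/60 = 183.166667 rev/s
target J* = 1.0216; solve J* = V/(n·D) for n: n = V/(J*·D) = 12.11/(1.0216 × 0.403) = 29.414279 rev/s
rpm = 60·n = 1764.856761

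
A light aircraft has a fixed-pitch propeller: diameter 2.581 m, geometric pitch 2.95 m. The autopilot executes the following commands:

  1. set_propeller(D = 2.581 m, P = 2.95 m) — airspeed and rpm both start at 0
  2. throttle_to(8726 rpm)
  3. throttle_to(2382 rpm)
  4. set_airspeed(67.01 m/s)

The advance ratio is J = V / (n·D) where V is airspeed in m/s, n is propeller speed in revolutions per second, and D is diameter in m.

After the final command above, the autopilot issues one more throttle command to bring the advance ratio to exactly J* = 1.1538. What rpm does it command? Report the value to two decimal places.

set_propeller: D = 2.581 m, P = 2.95 m (p = P/D = 1.142968); state ← (V=0, rpm=0)
throttle_to(8726): rpm ← 8726
throttle_to(2382): rpm ← 2382
set_airspeed(67.01): V ← 67.01 m/s
final state: V = 67.01 m/s, rpm = 2382 → n = rpm/60 = 39.700000 rev/s
target J* = 1.1538; solve J* = V/(n·D) for n: n = V/(J*·D) = 67.01/(1.1538 × 2.581) = 22.501998 rev/s
rpm = 60·n = 1350.119871

rpm = 1350.12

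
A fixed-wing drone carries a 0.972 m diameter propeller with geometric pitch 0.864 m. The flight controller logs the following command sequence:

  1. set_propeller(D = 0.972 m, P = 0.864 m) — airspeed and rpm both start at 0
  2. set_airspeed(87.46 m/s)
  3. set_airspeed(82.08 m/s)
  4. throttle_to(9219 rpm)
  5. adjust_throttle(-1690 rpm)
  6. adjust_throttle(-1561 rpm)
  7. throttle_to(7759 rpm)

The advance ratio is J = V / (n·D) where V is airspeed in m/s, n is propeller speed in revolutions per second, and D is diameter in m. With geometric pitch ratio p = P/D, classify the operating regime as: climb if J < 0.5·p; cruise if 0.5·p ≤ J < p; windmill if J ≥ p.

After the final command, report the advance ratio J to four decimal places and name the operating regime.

J = 0.6530, regime = cruise

set_propeller: D = 0.972 m, P = 0.864 m (p = P/D = 0.888889); state ← (V=0, rpm=0)
set_airspeed(87.46): V ← 87.46 m/s
set_airspeed(82.08): V ← 82.08 m/s
throttle_to(9219): rpm ← 9219
adjust_throttle(-1690): rpm ← 9219 -1690 = 7529
adjust_throttle(-1561): rpm ← 7529 -1561 = 5968
throttle_to(7759): rpm ← 7759
final state: V = 82.08 m/s, rpm = 7759 → n = rpm/60 = 129.316667 rev/s
J = V / (n·D) = 82.08 / (129.316667 × 0.972) = 0.653005
regime bands: climb J<0.4444 | cruise [0.4444, 0.8889) | windmill J≥0.8889
J = 0.6530 → cruise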